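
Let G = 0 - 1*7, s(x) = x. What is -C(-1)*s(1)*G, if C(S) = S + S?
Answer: -14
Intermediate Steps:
G = -7 (G = 0 - 7 = -7)
C(S) = 2*S
-C(-1)*s(1)*G = -(2*(-1))*1*(-7) = -(-2*1)*(-7) = -(-2)*(-7) = -1*14 = -14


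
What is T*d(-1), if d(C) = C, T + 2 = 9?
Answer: -7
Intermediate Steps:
T = 7 (T = -2 + 9 = 7)
T*d(-1) = 7*(-1) = -7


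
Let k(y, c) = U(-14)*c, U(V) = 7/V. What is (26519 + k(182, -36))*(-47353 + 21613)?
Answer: -683062380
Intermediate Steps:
k(y, c) = -c/2 (k(y, c) = (7/(-14))*c = (7*(-1/14))*c = -c/2)
(26519 + k(182, -36))*(-47353 + 21613) = (26519 - 1/2*(-36))*(-47353 + 21613) = (26519 + 18)*(-25740) = 26537*(-25740) = -683062380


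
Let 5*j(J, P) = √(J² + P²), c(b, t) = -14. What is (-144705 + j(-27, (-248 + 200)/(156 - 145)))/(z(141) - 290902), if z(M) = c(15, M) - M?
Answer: 48235/97019 - √10057/5336045 ≈ 0.49715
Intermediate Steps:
z(M) = -14 - M
j(J, P) = √(J² + P²)/5
(-144705 + j(-27, (-248 + 200)/(156 - 145)))/(z(141) - 290902) = (-144705 + √((-27)² + ((-248 + 200)/(156 - 145))²)/5)/((-14 - 1*141) - 290902) = (-144705 + √(729 + (-48/11)²)/5)/((-14 - 141) - 290902) = (-144705 + √(729 + (-48*1/11)²)/5)/(-155 - 290902) = (-144705 + √(729 + (-48/11)²)/5)/(-291057) = (-144705 + √(729 + 2304/121)/5)*(-1/291057) = (-144705 + √(90513/121)/5)*(-1/291057) = (-144705 + (3*√10057/11)/5)*(-1/291057) = (-144705 + 3*√10057/55)*(-1/291057) = 48235/97019 - √10057/5336045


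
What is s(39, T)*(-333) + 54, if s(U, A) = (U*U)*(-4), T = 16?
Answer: 2026026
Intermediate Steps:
s(U, A) = -4*U**2 (s(U, A) = U**2*(-4) = -4*U**2)
s(39, T)*(-333) + 54 = -4*39**2*(-333) + 54 = -4*1521*(-333) + 54 = -6084*(-333) + 54 = 2025972 + 54 = 2026026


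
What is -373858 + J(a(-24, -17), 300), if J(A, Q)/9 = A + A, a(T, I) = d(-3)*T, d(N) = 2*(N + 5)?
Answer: -375586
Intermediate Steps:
d(N) = 10 + 2*N (d(N) = 2*(5 + N) = 10 + 2*N)
a(T, I) = 4*T (a(T, I) = (10 + 2*(-3))*T = (10 - 6)*T = 4*T)
J(A, Q) = 18*A (J(A, Q) = 9*(A + A) = 9*(2*A) = 18*A)
-373858 + J(a(-24, -17), 300) = -373858 + 18*(4*(-24)) = -373858 + 18*(-96) = -373858 - 1728 = -375586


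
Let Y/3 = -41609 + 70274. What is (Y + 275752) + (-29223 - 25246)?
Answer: 307278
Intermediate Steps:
Y = 85995 (Y = 3*(-41609 + 70274) = 3*28665 = 85995)
(Y + 275752) + (-29223 - 25246) = (85995 + 275752) + (-29223 - 25246) = 361747 - 54469 = 307278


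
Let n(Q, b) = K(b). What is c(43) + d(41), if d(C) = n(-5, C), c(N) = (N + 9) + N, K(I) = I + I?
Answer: 177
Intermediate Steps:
K(I) = 2*I
n(Q, b) = 2*b
c(N) = 9 + 2*N (c(N) = (9 + N) + N = 9 + 2*N)
d(C) = 2*C
c(43) + d(41) = (9 + 2*43) + 2*41 = (9 + 86) + 82 = 95 + 82 = 177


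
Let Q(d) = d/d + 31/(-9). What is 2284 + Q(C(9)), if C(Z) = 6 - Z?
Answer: 20534/9 ≈ 2281.6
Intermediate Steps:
Q(d) = -22/9 (Q(d) = 1 + 31*(-⅑) = 1 - 31/9 = -22/9)
2284 + Q(C(9)) = 2284 - 22/9 = 20534/9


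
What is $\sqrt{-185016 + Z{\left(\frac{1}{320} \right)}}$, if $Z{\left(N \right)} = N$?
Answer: $\frac{i \sqrt{296025595}}{40} \approx 430.13 i$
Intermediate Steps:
$\sqrt{-185016 + Z{\left(\frac{1}{320} \right)}} = \sqrt{-185016 + \frac{1}{320}} = \sqrt{- \frac{59205119}{320}} = \frac{i \sqrt{296025595}}{40}$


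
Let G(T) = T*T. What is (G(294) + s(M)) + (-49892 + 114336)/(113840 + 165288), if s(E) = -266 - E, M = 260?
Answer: 5994987731/69782 ≈ 85910.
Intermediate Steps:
G(T) = T²
(G(294) + s(M)) + (-49892 + 114336)/(113840 + 165288) = (294² + (-266 - 1*260)) + (-49892 + 114336)/(113840 + 165288) = (86436 + (-266 - 260)) + 64444/279128 = (86436 - 526) + 64444*(1/279128) = 85910 + 16111/69782 = 5994987731/69782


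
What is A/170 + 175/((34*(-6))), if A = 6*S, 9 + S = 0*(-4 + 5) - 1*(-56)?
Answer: 817/1020 ≈ 0.80098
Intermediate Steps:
S = 47 (S = -9 + (0*(-4 + 5) - 1*(-56)) = -9 + (0*1 + 56) = -9 + (0 + 56) = -9 + 56 = 47)
A = 282 (A = 6*47 = 282)
A/170 + 175/((34*(-6))) = 282/170 + 175/((34*(-6))) = 282*(1/170) + 175/(-204) = 141/85 + 175*(-1/204) = 141/85 - 175/204 = 817/1020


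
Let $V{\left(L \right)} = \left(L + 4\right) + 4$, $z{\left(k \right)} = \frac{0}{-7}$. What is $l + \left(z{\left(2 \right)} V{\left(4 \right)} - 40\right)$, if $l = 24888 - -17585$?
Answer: $42433$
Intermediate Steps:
$z{\left(k \right)} = 0$ ($z{\left(k \right)} = 0 \left(- \frac{1}{7}\right) = 0$)
$l = 42473$ ($l = 24888 + 17585 = 42473$)
$V{\left(L \right)} = 8 + L$ ($V{\left(L \right)} = \left(4 + L\right) + 4 = 8 + L$)
$l + \left(z{\left(2 \right)} V{\left(4 \right)} - 40\right) = 42473 - \left(40 + 0 \left(8 + 4\right)\right) = 42473 + \left(0 \cdot 12 - 40\right) = 42473 + \left(0 - 40\right) = 42473 - 40 = 42433$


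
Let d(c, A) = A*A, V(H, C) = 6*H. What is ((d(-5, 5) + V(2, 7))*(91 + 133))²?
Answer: 68690944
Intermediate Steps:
d(c, A) = A²
((d(-5, 5) + V(2, 7))*(91 + 133))² = ((5² + 6*2)*(91 + 133))² = ((25 + 12)*224)² = (37*224)² = 8288² = 68690944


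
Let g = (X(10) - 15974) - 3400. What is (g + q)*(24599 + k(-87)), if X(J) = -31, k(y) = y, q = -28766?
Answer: -1180767552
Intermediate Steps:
g = -19405 (g = (-31 - 15974) - 3400 = -16005 - 3400 = -19405)
(g + q)*(24599 + k(-87)) = (-19405 - 28766)*(24599 - 87) = -48171*24512 = -1180767552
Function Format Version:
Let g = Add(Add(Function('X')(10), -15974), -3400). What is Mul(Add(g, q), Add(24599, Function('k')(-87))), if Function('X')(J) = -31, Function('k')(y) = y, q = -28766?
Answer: -1180767552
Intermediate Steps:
g = -19405 (g = Add(Add(-31, -15974), -3400) = Add(-16005, -3400) = -19405)
Mul(Add(g, q), Add(24599, Function('k')(-87))) = Mul(Add(-19405, -28766), Add(24599, -87)) = Mul(-48171, 24512) = -1180767552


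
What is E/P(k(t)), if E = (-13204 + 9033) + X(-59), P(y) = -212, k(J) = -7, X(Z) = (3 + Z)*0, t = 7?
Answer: 4171/212 ≈ 19.675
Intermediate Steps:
X(Z) = 0
E = -4171 (E = (-13204 + 9033) + 0 = -4171 + 0 = -4171)
E/P(k(t)) = -4171/(-212) = -4171*(-1/212) = 4171/212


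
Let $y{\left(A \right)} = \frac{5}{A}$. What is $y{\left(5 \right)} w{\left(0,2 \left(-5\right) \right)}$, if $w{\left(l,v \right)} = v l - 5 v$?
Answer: $50$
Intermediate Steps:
$w{\left(l,v \right)} = - 5 v + l v$ ($w{\left(l,v \right)} = l v - 5 v = - 5 v + l v$)
$y{\left(5 \right)} w{\left(0,2 \left(-5\right) \right)} = \frac{5}{5} \cdot 2 \left(-5\right) \left(-5 + 0\right) = 5 \cdot \frac{1}{5} \left(\left(-10\right) \left(-5\right)\right) = 1 \cdot 50 = 50$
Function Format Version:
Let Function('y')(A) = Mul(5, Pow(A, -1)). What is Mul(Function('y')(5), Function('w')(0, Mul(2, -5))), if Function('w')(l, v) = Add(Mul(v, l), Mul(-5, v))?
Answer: 50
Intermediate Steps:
Function('w')(l, v) = Add(Mul(-5, v), Mul(l, v)) (Function('w')(l, v) = Add(Mul(l, v), Mul(-5, v)) = Add(Mul(-5, v), Mul(l, v)))
Mul(Function('y')(5), Function('w')(0, Mul(2, -5))) = Mul(Mul(5, Pow(5, -1)), Mul(Mul(2, -5), Add(-5, 0))) = Mul(Mul(5, Rational(1, 5)), Mul(-10, -5)) = Mul(1, 50) = 50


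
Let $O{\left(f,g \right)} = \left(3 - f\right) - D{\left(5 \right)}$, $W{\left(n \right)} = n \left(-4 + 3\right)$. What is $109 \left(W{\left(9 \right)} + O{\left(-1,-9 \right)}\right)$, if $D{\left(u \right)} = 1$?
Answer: $-654$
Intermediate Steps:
$W{\left(n \right)} = - n$ ($W{\left(n \right)} = n \left(-1\right) = - n$)
$O{\left(f,g \right)} = 2 - f$ ($O{\left(f,g \right)} = \left(3 - f\right) - 1 = 2 - f$)
$109 \left(W{\left(9 \right)} + O{\left(-1,-9 \right)}\right) = 109 \left(\left(-1\right) 9 + \left(2 - -1\right)\right) = 109 \left(-9 + \left(2 + 1\right)\right) = 109 \left(-9 + 3\right) = 109 \left(-6\right) = -654$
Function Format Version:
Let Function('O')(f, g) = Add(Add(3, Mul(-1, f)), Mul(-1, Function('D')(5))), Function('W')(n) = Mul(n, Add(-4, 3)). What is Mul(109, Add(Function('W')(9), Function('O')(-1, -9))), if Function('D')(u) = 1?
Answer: -654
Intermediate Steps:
Function('W')(n) = Mul(-1, n) (Function('W')(n) = Mul(n, -1) = Mul(-1, n))
Function('O')(f, g) = Add(2, Mul(-1, f)) (Function('O')(f, g) = Add(Add(3, Mul(-1, f)), Mul(-1, 1)) = Add(Add(3, Mul(-1, f)), -1) = Add(2, Mul(-1, f)))
Mul(109, Add(Function('W')(9), Function('O')(-1, -9))) = Mul(109, Add(Mul(-1, 9), Add(2, Mul(-1, -1)))) = Mul(109, Add(-9, Add(2, 1))) = Mul(109, Add(-9, 3)) = Mul(109, -6) = -654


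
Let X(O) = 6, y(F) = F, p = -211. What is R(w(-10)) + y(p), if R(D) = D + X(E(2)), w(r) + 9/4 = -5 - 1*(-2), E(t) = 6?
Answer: -841/4 ≈ -210.25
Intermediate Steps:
w(r) = -21/4 (w(r) = -9/4 + (-5 - 1*(-2)) = -9/4 + (-5 + 2) = -9/4 - 3 = -21/4)
R(D) = 6 + D (R(D) = D + 6 = 6 + D)
R(w(-10)) + y(p) = (6 - 21/4) - 211 = 3/4 - 211 = -841/4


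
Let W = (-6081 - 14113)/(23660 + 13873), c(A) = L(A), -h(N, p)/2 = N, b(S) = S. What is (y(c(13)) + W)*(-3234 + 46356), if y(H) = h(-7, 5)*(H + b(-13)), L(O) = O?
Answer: -290268556/12511 ≈ -23201.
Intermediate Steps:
h(N, p) = -2*N
c(A) = A
y(H) = -182 + 14*H (y(H) = (-2*(-7))*(H - 13) = 14*(-13 + H) = -182 + 14*H)
W = -20194/37533 ≈ -0.53803
(y(c(13)) + W)*(-3234 + 46356) = ((-182 + 14*13) - 20194/37533)*(-3234 + 46356) = ((-182 + 182) - 20194/37533)*43122 = (0 - 20194/37533)*43122 = -20194/37533*43122 = -290268556/12511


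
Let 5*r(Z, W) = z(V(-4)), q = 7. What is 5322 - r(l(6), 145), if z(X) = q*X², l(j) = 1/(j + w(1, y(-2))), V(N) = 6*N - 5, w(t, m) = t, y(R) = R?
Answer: 20723/5 ≈ 4144.6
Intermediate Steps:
V(N) = -5 + 6*N
l(j) = 1/(1 + j) (l(j) = 1/(j + 1) = 1/(1 + j))
z(X) = 7*X²
r(Z, W) = 5887/5 (r(Z, W) = (7*(-5 + 6*(-4))²)/5 = (7*(-5 - 24)²)/5 = (7*(-29)²)/5 = (7*841)/5 = (⅕)*5887 = 5887/5)
5322 - r(l(6), 145) = 5322 - 1*5887/5 = 5322 - 5887/5 = 20723/5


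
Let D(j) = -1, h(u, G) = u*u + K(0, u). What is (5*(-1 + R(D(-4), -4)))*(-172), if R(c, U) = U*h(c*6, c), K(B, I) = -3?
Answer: 114380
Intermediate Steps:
h(u, G) = -3 + u² (h(u, G) = u*u - 3 = u² - 3 = -3 + u²)
R(c, U) = U*(-3 + 36*c²) (R(c, U) = U*(-3 + (c*6)²) = U*(-3 + (6*c)²) = U*(-3 + 36*c²))
(5*(-1 + R(D(-4), -4)))*(-172) = (5*(-1 + 3*(-4)*(-1 + 12*(-1)²)))*(-172) = (5*(-1 + 3*(-4)*(-1 + 12*1)))*(-172) = (5*(-1 + 3*(-4)*(-1 + 12)))*(-172) = (5*(-1 + 3*(-4)*11))*(-172) = (5*(-1 - 132))*(-172) = (5*(-133))*(-172) = -665*(-172) = 114380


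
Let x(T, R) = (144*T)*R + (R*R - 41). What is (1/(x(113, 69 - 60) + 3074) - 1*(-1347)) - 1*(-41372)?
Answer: 6389139079/149562 ≈ 42719.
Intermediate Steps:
x(T, R) = -41 + R² + 144*R*T (x(T, R) = 144*R*T + (R² - 41) = 144*R*T + (-41 + R²) = -41 + R² + 144*R*T)
(1/(x(113, 69 - 60) + 3074) - 1*(-1347)) - 1*(-41372) = (1/((-41 + (69 - 60)² + 144*(69 - 60)*113) + 3074) - 1*(-1347)) - 1*(-41372) = (1/((-41 + 9² + 144*9*113) + 3074) + 1347) + 41372 = (1/((-41 + 81 + 146448) + 3074) + 1347) + 41372 = (1/(146488 + 3074) + 1347) + 41372 = (1/149562 + 1347) + 41372 = 201460015/149562 + 41372 = 6389139079/149562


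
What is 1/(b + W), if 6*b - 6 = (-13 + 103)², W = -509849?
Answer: -1/508498 ≈ -1.9666e-6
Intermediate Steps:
b = 1351 (b = 1 + (-13 + 103)²/6 = 1 + (⅙)*90² = 1 + (⅙)*8100 = 1 + 1350 = 1351)
1/(b + W) = 1/(1351 - 509849) = 1/(-508498) = -1/508498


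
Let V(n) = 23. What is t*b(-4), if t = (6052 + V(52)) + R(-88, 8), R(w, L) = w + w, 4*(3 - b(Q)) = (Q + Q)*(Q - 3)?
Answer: -64889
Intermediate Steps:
b(Q) = 3 - Q*(-3 + Q)/2 (b(Q) = 3 - (Q + Q)*(Q - 3)/4 = 3 - 2*Q*(-3 + Q)/4 = 3 - Q*(-3 + Q)/2)
R(w, L) = 2*w
t = 5899 (t = (6052 + 23) + 2*(-88) = 6075 - 176 = 5899)
t*b(-4) = 5899*(3 - ½*(-4)² + (3/2)*(-4)) = 5899*(3 - ½*16 - 6) = 5899*(3 - 8 - 6) = 5899*(-11) = -64889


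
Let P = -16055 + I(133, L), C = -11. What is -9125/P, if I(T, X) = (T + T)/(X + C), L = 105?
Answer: 428875/754452 ≈ 0.56846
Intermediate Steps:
I(T, X) = 2*T/(-11 + X) (I(T, X) = (T + T)/(X - 11) = (2*T)/(-11 + X) = 2*T/(-11 + X))
P = -754452/47 (P = -16055 + 2*133/(-11 + 105) = -16055 + 2*133/94 = -16055 + 2*133*(1/94) = -16055 + 133/47 = -754452/47 ≈ -16052.)
-9125/P = -9125/(-754452/47) = -9125*(-47/754452) = 428875/754452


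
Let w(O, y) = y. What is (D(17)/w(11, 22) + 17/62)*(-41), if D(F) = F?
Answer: -14637/341 ≈ -42.924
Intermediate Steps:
(D(17)/w(11, 22) + 17/62)*(-41) = (17/22 + 17/62)*(-41) = (357/341)*(-41) = -14637/341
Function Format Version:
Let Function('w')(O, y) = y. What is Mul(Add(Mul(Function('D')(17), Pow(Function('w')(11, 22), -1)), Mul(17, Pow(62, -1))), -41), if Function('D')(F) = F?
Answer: Rational(-14637, 341) ≈ -42.924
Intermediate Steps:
Mul(Add(Mul(Function('D')(17), Pow(Function('w')(11, 22), -1)), Mul(17, Pow(62, -1))), -41) = Mul(Add(Mul(17, Pow(22, -1)), Mul(17, Pow(62, -1))), -41) = Mul(Add(Mul(17, Rational(1, 22)), Mul(17, Rational(1, 62))), -41) = Mul(Add(Rational(17, 22), Rational(17, 62)), -41) = Mul(Rational(357, 341), -41) = Rational(-14637, 341)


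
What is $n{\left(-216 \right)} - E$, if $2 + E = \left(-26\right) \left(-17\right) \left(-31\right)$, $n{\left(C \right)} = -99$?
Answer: $13605$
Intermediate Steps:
$E = -13704$ ($E = -2 + \left(-26\right) \left(-17\right) \left(-31\right) = -2 + 442 \left(-31\right) = -2 - 13702 = -13704$)
$n{\left(-216 \right)} - E = -99 - -13704 = -99 + 13704 = 13605$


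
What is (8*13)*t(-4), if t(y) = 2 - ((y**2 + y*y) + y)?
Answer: -2704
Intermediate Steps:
t(y) = 2 - y - 2*y**2 (t(y) = 2 - ((y**2 + y**2) + y) = 2 - (2*y**2 + y) = 2 - (y + 2*y**2) = 2 + (-y - 2*y**2) = 2 - y - 2*y**2)
(8*13)*t(-4) = (8*13)*(2 - 1*(-4) - 2*(-4)**2) = 104*(2 + 4 - 2*16) = 104*(2 + 4 - 32) = 104*(-26) = -2704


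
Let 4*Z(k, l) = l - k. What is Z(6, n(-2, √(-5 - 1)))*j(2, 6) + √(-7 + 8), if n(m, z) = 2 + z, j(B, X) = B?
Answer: -1 + I*√6/2 ≈ -1.0 + 1.2247*I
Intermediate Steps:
Z(k, l) = -k/4 + l/4 (Z(k, l) = (l - k)/4 = -k/4 + l/4)
Z(6, n(-2, √(-5 - 1)))*j(2, 6) + √(-7 + 8) = (-¼*6 + (2 + √(-5 - 1))/4)*2 + √(-7 + 8) = (-3/2 + (2 + √(-6))/4)*2 + √1 = (-3/2 + (2 + I*√6)/4)*2 + 1 = (-3/2 + (½ + I*√6/4))*2 + 1 = (-1 + I*√6/4)*2 + 1 = (-2 + I*√6/2) + 1 = -1 + I*√6/2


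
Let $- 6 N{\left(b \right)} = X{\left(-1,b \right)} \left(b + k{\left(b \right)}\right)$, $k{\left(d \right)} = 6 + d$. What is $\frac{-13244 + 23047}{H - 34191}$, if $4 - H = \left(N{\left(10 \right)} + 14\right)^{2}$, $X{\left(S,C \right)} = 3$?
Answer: $- \frac{9803}{34188} \approx -0.28674$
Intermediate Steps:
$N{\left(b \right)} = -3 - b$ ($N{\left(b \right)} = - \frac{3 \left(b + \left(6 + b\right)\right)}{6} = - \frac{3 \left(6 + 2 b\right)}{6} = - \frac{18 + 6 b}{6} = -3 - b$)
$H = 3$ ($H = 4 - \left(\left(-3 - 10\right) + 14\right)^{2} = 4 - \left(-13 + 14\right)^{2} = 4 - 1^{2} = 4 - 1 = 3$)
$\frac{-13244 + 23047}{H - 34191} = \frac{-13244 + 23047}{3 - 34191} = \frac{9803}{-34188} = 9803 \left(- \frac{1}{34188}\right) = - \frac{9803}{34188}$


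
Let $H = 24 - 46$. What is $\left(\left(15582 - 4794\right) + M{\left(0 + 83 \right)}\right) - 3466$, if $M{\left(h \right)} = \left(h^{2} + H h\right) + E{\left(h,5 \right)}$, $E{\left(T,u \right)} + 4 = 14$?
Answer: $12395$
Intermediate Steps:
$E{\left(T,u \right)} = 10$ ($E{\left(T,u \right)} = -4 + 14 = 10$)
$H = -22$
$M{\left(h \right)} = 10 + h^{2} - 22 h$ ($M{\left(h \right)} = \left(h^{2} - 22 h\right) + 10 = 10 + h^{2} - 22 h$)
$\left(\left(15582 - 4794\right) + M{\left(0 + 83 \right)}\right) - 3466 = \left(\left(15582 - 4794\right) + \left(10 + \left(0 + 83\right)^{2} - 22 \left(0 + 83\right)\right)\right) - 3466 = \left(\left(15582 - 4794\right) + \left(10 + 83^{2} - 1826\right)\right) - 3466 = \left(10788 + \left(10 + 6889 - 1826\right)\right) - 3466 = \left(10788 + 5073\right) - 3466 = 15861 - 3466 = 12395$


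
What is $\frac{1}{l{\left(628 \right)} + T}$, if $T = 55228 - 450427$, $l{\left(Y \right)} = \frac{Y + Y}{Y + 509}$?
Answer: $- \frac{1137}{449340007} \approx -2.5304 \cdot 10^{-6}$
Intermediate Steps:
$l{\left(Y \right)} = \frac{2 Y}{509 + Y}$
$T = -395199$ ($T = 55228 - 450427 = -395199$)
$\frac{1}{l{\left(628 \right)} + T} = \frac{1}{2 \cdot 628 \frac{1}{509 + 628} - 395199} = \frac{1}{2 \cdot 628 \cdot \frac{1}{1137} - 395199} = \frac{1}{\frac{1256}{1137} - 395199} = \frac{1}{- \frac{449340007}{1137}} = - \frac{1137}{449340007}$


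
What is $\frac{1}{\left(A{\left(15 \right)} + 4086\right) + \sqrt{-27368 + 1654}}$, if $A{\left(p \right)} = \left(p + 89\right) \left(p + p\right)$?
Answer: $\frac{3603}{25976075} - \frac{i \sqrt{25714}}{51952150} \approx 0.0001387 - 3.0866 \cdot 10^{-6} i$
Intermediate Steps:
$A{\left(p \right)} = 2 p \left(89 + p\right)$ ($A{\left(p \right)} = \left(89 + p\right) 2 p = 2 p \left(89 + p\right)$)
$\frac{1}{\left(A{\left(15 \right)} + 4086\right) + \sqrt{-27368 + 1654}} = \frac{1}{\left(2 \cdot 15 \left(89 + 15\right) + 4086\right) + \sqrt{-27368 + 1654}} = \frac{1}{\left(2 \cdot 15 \cdot 104 + 4086\right) + \sqrt{-25714}} = \frac{1}{\left(3120 + 4086\right) + i \sqrt{25714}} = \frac{1}{7206 + i \sqrt{25714}}$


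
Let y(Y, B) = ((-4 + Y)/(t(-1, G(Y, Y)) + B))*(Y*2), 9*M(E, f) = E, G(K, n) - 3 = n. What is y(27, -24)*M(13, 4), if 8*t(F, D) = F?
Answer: -14352/193 ≈ -74.363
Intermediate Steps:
G(K, n) = 3 + n
t(F, D) = F/8
M(E, f) = E/9
y(Y, B) = 2*Y*(-4 + Y)/(-⅛ + B) (y(Y, B) = ((-4 + Y)/((⅛)*(-1) + B))*(Y*2) = ((-4 + Y)/(-⅛ + B))*(2*Y) = 2*Y*(-4 + Y)/(-⅛ + B))
y(27, -24)*M(13, 4) = (16*27*(-4 + 27)/(-1 + 8*(-24)))*((⅑)*13) = (16*27*23/(-1 - 192))*(13/9) = (16*27*23/(-193))*(13/9) = (16*27*(-1/193)*23)*(13/9) = -9936/193*13/9 = -14352/193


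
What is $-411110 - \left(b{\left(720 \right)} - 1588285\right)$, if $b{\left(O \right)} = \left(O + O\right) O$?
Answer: $140375$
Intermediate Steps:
$b{\left(O \right)} = 2 O^{2}$ ($b{\left(O \right)} = 2 O O = 2 O^{2}$)
$-411110 - \left(b{\left(720 \right)} - 1588285\right) = -411110 - \left(2 \cdot 720^{2} - 1588285\right) = -411110 - \left(2 \cdot 518400 - 1588285\right) = -411110 - \left(1036800 - 1588285\right) = -411110 - -551485 = -411110 + 551485 = 140375$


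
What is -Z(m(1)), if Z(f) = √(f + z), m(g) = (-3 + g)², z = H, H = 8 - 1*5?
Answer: -√7 ≈ -2.6458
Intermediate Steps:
H = 3 (H = 8 - 5 = 3)
z = 3
Z(f) = √(3 + f) (Z(f) = √(f + 3) = √(3 + f))
-Z(m(1)) = -√(3 + (-3 + 1)²) = -√(3 + (-2)²) = -√(3 + 4) = -√7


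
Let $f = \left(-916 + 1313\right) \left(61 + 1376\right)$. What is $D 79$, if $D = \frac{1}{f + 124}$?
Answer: $\frac{79}{570613} \approx 0.00013845$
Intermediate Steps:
$f = 570489$ ($f = 397 \cdot 1437 = 570489$)
$D = \frac{1}{570613}$ ($D = \frac{1}{570489 + 124} = \frac{1}{570613} \approx 1.7525 \cdot 10^{-6}$)
$D 79 = \frac{1}{570613} \cdot 79 = \frac{79}{570613}$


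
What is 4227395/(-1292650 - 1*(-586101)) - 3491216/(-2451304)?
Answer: -986989387437/216495798737 ≈ -4.5589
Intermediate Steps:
4227395/(-1292650 - 1*(-586101)) - 3491216/(-2451304) = 4227395/(-1292650 + 586101) - 3491216*(-1/2451304) = 4227395/(-706549) + 436402/306413 = 4227395*(-1/706549) + 436402/306413 = -4227395/706549 + 436402/306413 = -986989387437/216495798737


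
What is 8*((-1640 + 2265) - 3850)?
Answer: -25800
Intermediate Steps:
8*((-1640 + 2265) - 3850) = 8*(625 - 3850) = 8*(-3225) = -25800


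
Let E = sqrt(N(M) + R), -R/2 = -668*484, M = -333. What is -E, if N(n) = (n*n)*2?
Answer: -sqrt(868402) ≈ -931.88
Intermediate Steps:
N(n) = 2*n**2 (N(n) = n**2*2 = 2*n**2)
R = 646624 (R = -(-1336)*484 = -2*(-323312) = 646624)
E = sqrt(868402) (E = sqrt(2*(-333)**2 + 646624) = sqrt(2*110889 + 646624) = sqrt(221778 + 646624) = sqrt(868402) ≈ 931.88)
-E = -sqrt(868402)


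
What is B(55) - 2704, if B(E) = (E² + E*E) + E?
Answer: 3401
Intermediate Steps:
B(E) = E + 2*E² (B(E) = (E² + E²) + E = 2*E² + E = E + 2*E²)
B(55) - 2704 = 55*(1 + 2*55) - 2704 = 55*(1 + 110) - 2704 = 55*111 - 2704 = 6105 - 2704 = 3401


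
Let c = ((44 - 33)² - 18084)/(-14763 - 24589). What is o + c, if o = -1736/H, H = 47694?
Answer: 394206125/938427144 ≈ 0.42007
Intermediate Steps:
o = -868/23847 (o = -1736/47694 = -1736*1/47694 = -868/23847 ≈ -0.036399)
c = 17963/39352 (c = (11² - 18084)/(-39352) = (121 - 18084)*(-1/39352) = -17963*(-1/39352) = 17963/39352 ≈ 0.45647)
o + c = -868/23847 + 17963/39352 = 394206125/938427144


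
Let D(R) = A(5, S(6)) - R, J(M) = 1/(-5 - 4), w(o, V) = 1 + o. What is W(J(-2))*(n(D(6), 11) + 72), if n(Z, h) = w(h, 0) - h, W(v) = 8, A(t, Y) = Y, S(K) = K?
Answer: 584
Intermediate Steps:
J(M) = -⅑ (J(M) = 1/(-9) = -⅑)
D(R) = 6 - R
n(Z, h) = 1 (n(Z, h) = (1 + h) - h = 1)
W(J(-2))*(n(D(6), 11) + 72) = 8*(1 + 72) = 8*73 = 584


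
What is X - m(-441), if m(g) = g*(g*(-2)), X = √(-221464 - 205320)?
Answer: 388962 + 4*I*√26674 ≈ 3.8896e+5 + 653.29*I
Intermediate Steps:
X = 4*I*√26674 (X = √(-426784) = 4*I*√26674 ≈ 653.29*I)
m(g) = -2*g² (m(g) = g*(-2*g) = -2*g²)
X - m(-441) = 4*I*√26674 - (-2)*(-441)² = 4*I*√26674 - (-2)*194481 = 4*I*√26674 - 1*(-388962) = 4*I*√26674 + 388962 = 388962 + 4*I*√26674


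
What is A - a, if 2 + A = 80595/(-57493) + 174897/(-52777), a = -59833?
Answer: 181531376682155/3034308061 ≈ 59826.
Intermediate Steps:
A = -20377531658/3034308061 (A = -2 + (80595/(-57493) + 174897/(-52777)) = -2 + (80595*(-1/57493) + 174897*(-1/52777)) = -2 + (-80595/57493 - 174897/52777) = -2 - 14308915536/3034308061 = -20377531658/3034308061 ≈ -6.7157)
A - a = -20377531658/3034308061 - 1*(-59833) = -20377531658/3034308061 + 59833 = 181531376682155/3034308061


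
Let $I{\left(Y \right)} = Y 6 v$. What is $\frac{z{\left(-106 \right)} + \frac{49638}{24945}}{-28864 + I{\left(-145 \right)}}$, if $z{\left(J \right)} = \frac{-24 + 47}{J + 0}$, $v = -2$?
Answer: $- \frac{1562631}{23906822360} \approx -6.5363 \cdot 10^{-5}$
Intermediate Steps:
$I{\left(Y \right)} = - 12 Y$ ($I{\left(Y \right)} = Y 6 \left(-2\right) = 6 Y \left(-2\right) = - 12 Y$)
$z{\left(J \right)} = \frac{23}{J}$
$\frac{z{\left(-106 \right)} + \frac{49638}{24945}}{-28864 + I{\left(-145 \right)}} = \frac{\frac{23}{-106} + \frac{49638}{24945}}{-28864 - -1740} = \frac{23 \left(- \frac{1}{106}\right) + 49638 \cdot \frac{1}{24945}}{-28864 + 1740} = \frac{- \frac{23}{106} + \frac{16546}{8315}}{-27124} = \frac{1562631}{881390} \left(- \frac{1}{27124}\right) = - \frac{1562631}{23906822360}$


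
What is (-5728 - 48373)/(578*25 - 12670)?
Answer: -54101/1780 ≈ -30.394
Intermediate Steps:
(-5728 - 48373)/(578*25 - 12670) = -54101/(14450 - 12670) = -54101/1780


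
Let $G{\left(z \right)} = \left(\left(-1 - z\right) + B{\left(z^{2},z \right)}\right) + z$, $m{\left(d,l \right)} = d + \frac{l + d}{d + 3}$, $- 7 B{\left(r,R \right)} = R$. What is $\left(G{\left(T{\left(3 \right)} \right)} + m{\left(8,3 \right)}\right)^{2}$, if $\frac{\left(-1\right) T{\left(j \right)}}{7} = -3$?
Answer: $25$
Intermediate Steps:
$B{\left(r,R \right)} = - \frac{R}{7}$
$T{\left(j \right)} = 21$ ($T{\left(j \right)} = \left(-7\right) \left(-3\right) = 21$)
$m{\left(d,l \right)} = d + \frac{d + l}{3 + d}$
$G{\left(z \right)} = -1 - \frac{z}{7}$ ($G{\left(z \right)} = \left(\left(-1 - z\right) - \frac{z}{7}\right) + z = \left(-1 - \frac{8 z}{7}\right) + z = -1 - \frac{z}{7}$)
$\left(G{\left(T{\left(3 \right)} \right)} + m{\left(8,3 \right)}\right)^{2} = \left(\left(-1 - 3\right) + \frac{3 + 8^{2} + 4 \cdot 8}{3 + 8}\right)^{2} = \left(\left(-1 - 3\right) + \frac{3 + 64 + 32}{11}\right)^{2} = \left(-4 + \frac{1}{11} \cdot 99\right)^{2} = \left(-4 + 9\right)^{2} = 5^{2} = 25$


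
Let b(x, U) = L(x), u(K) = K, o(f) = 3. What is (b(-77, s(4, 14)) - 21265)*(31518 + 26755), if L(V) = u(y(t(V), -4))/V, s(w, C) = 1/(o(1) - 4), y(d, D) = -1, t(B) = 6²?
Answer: -95416443292/77 ≈ -1.2392e+9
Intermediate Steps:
t(B) = 36
s(w, C) = -1 (s(w, C) = 1/(3 - 4) = 1/(-1) = -1)
L(V) = -1/V
b(x, U) = -1/x
(b(-77, s(4, 14)) - 21265)*(31518 + 26755) = (-1/(-77) - 21265)*(31518 + 26755) = (-1*(-1/77) - 21265)*58273 = (1/77 - 21265)*58273 = -1637404/77*58273 = -95416443292/77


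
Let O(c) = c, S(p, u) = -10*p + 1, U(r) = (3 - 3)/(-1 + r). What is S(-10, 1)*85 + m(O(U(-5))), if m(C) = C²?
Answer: 8585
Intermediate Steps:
U(r) = 0 (U(r) = 0/(-1 + r) = 0)
S(p, u) = 1 - 10*p
S(-10, 1)*85 + m(O(U(-5))) = (1 - 10*(-10))*85 + 0² = (1 + 100)*85 + 0 = 101*85 + 0 = 8585 + 0 = 8585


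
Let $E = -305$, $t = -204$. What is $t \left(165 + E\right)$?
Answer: $28560$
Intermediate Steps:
$t \left(165 + E\right) = - 204 \left(165 - 305\right) = \left(-204\right) \left(-140\right) = 28560$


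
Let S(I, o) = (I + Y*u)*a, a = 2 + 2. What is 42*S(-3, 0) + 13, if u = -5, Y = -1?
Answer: 349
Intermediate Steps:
a = 4
S(I, o) = 20 + 4*I (S(I, o) = (I - 1*(-5))*4 = (I + 5)*4 = (5 + I)*4 = 20 + 4*I)
42*S(-3, 0) + 13 = 42*(20 + 4*(-3)) + 13 = 42*(20 - 12) + 13 = 42*8 + 13 = 336 + 13 = 349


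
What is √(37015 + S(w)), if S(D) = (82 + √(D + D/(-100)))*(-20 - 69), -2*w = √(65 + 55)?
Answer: √(2971700 - 2670*I*√11*30^(¼))/10 ≈ 172.39 - 0.60111*I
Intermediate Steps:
w = -√30 (w = -√(65 + 55)/2 = -√30 ≈ -5.4772)
S(D) = -7298 - 267*√11*√D/10 (S(D) = (82 + √(D + D*(-1/100)))*(-89) = (82 + √(D - D/100))*(-89) = (82 + √(99*D/100))*(-89) = (82 + 3*√11*√D/10)*(-89) = -7298 - 267*√11*√D/10)
√(37015 + S(w)) = √(37015 + (-7298 - 267*√11*√(-√30)/10)) = √(37015 + (-7298 - 267*√11*I*30^(¼)/10)) = √(37015 + (-7298 - 267*I*√11*30^(¼)/10)) = √(29717 - 267*I*√11*30^(¼)/10)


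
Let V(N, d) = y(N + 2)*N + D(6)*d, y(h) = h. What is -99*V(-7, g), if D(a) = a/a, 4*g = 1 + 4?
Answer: -14355/4 ≈ -3588.8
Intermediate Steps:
g = 5/4 (g = (1 + 4)/4 = (¼)*5 = 5/4 ≈ 1.2500)
D(a) = 1
V(N, d) = d + N*(2 + N) (V(N, d) = (N + 2)*N + 1*d = (2 + N)*N + d = N*(2 + N) + d = d + N*(2 + N))
-99*V(-7, g) = -99*(5/4 - 7*(2 - 7)) = -99*(5/4 - 7*(-5)) = -99*(5/4 + 35) = -99*145/4 = -14355/4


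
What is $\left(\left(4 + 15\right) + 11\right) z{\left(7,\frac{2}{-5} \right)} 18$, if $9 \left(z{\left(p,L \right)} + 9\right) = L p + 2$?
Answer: $-4908$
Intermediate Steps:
$z{\left(p,L \right)} = - \frac{79}{9} + \frac{L p}{9}$ ($z{\left(p,L \right)} = -9 + \frac{L p + 2}{9} = -9 + \frac{2 + L p}{9} = -9 + \left(\frac{2}{9} + \frac{L p}{9}\right) = - \frac{79}{9} + \frac{L p}{9}$)
$\left(\left(4 + 15\right) + 11\right) z{\left(7,\frac{2}{-5} \right)} 18 = \left(\left(4 + 15\right) + 11\right) \left(- \frac{79}{9} + \frac{1}{9} \frac{2}{-5} \cdot 7\right) 18 = \left(19 + 11\right) \left(- \frac{79}{9} + \frac{1}{9} \cdot 2 \left(- \frac{1}{5}\right) 7\right) 18 = 30 \left(- \frac{79}{9} + \frac{1}{9} \left(- \frac{2}{5}\right) 7\right) 18 = 30 \left(- \frac{79}{9} - \frac{14}{45}\right) 18 = 30 \left(- \frac{409}{45}\right) 18 = \left(- \frac{818}{3}\right) 18 = -4908$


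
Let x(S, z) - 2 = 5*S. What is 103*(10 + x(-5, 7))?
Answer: -1339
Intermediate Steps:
x(S, z) = 2 + 5*S
103*(10 + x(-5, 7)) = 103*(10 + (2 + 5*(-5))) = 103*(10 + (2 - 25)) = 103*(10 - 23) = 103*(-13) = -1339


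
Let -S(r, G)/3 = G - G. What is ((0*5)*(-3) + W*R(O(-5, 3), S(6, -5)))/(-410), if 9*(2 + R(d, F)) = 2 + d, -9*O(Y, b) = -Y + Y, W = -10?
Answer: -16/369 ≈ -0.043360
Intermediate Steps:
S(r, G) = 0 (S(r, G) = -3*(G - G) = -3*0 = 0)
O(Y, b) = 0 (O(Y, b) = -(-Y + Y)/9 = -⅑*0 = 0)
R(d, F) = -16/9 + d/9 (R(d, F) = -2 + (2 + d)/9 = -2 + (2/9 + d/9) = -16/9 + d/9)
((0*5)*(-3) + W*R(O(-5, 3), S(6, -5)))/(-410) = ((0*5)*(-3) - 10*(-16/9 + (⅑)*0))/(-410) = (0*(-3) - 10*(-16/9 + 0))*(-1/410) = (0 - 10*(-16/9))*(-1/410) = (0 + 160/9)*(-1/410) = (160/9)*(-1/410) = -16/369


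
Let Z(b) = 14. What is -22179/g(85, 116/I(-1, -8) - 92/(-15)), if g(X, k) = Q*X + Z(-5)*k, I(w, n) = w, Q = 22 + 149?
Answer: -332685/194953 ≈ -1.7065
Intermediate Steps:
Q = 171
g(X, k) = 14*k + 171*X (g(X, k) = 171*X + 14*k = 14*k + 171*X)
-22179/g(85, 116/I(-1, -8) - 92/(-15)) = -22179/(14*(116/(-1) - 92/(-15)) + 171*85) = -22179/(14*(116*(-1) - 92*(-1/15)) + 14535) = -22179/(14*(-116 + 92/15) + 14535) = -22179/(14*(-1648/15) + 14535) = -22179/(-23072/15 + 14535) = -22179/194953/15 = -22179*15/194953 = -332685/194953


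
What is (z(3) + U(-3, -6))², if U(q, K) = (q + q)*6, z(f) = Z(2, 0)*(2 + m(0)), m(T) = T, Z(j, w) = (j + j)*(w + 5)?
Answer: 16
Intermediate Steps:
Z(j, w) = 2*j*(5 + w) (Z(j, w) = (2*j)*(5 + w) = 2*j*(5 + w))
z(f) = 40 (z(f) = (2*2*(5 + 0))*(2 + 0) = (2*2*5)*2 = 20*2 = 40)
U(q, K) = 12*q (U(q, K) = (2*q)*6 = 12*q)
(z(3) + U(-3, -6))² = (40 + 12*(-3))² = (40 - 36)² = 4² = 16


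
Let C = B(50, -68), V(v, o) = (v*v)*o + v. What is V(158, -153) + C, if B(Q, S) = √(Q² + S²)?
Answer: -3819334 + 2*√1781 ≈ -3.8192e+6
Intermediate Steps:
V(v, o) = v + o*v² (V(v, o) = v²*o + v = o*v² + v = v + o*v²)
C = 2*√1781 (C = √(50² + (-68)²) = √(2500 + 4624) = √7124 = 2*√1781 ≈ 84.404)
V(158, -153) + C = 158*(1 - 153*158) + 2*√1781 = 158*(1 - 24174) + 2*√1781 = 158*(-24173) + 2*√1781 = -3819334 + 2*√1781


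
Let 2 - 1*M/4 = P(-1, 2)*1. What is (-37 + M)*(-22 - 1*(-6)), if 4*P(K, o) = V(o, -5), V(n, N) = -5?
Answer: 384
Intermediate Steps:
P(K, o) = -5/4 (P(K, o) = (1/4)*(-5) = -5/4)
M = 13 (M = 8 - (-5) = 8 - 4*(-5/4) = 8 + 5 = 13)
(-37 + M)*(-22 - 1*(-6)) = (-37 + 13)*(-22 - 1*(-6)) = -24*(-22 + 6) = -24*(-16) = 384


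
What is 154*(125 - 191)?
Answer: -10164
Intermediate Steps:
154*(125 - 191) = 154*(-66) = -10164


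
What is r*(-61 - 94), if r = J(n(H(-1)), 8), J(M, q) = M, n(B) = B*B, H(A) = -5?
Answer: -3875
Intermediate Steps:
n(B) = B²
r = 25 (r = (-5)² = 25)
r*(-61 - 94) = 25*(-61 - 94) = 25*(-155) = -3875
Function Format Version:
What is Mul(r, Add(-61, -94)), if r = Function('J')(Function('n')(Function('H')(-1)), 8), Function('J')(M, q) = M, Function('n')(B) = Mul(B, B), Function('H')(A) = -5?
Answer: -3875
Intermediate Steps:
Function('n')(B) = Pow(B, 2)
r = 25 (r = Pow(-5, 2) = 25)
Mul(r, Add(-61, -94)) = Mul(25, Add(-61, -94)) = Mul(25, -155) = -3875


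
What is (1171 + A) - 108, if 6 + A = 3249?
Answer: 4306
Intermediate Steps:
A = 3243 (A = -6 + 3249 = 3243)
(1171 + A) - 108 = (1171 + 3243) - 108 = 4414 - 108 = 4306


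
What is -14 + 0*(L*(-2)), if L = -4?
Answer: -14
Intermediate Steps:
-14 + 0*(L*(-2)) = -14 + 0*(-4*(-2)) = -14 + 0*8 = -14 + 0 = -14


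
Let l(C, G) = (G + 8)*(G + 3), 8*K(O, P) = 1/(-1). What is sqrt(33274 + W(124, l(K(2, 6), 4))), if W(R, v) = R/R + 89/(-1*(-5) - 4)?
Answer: 2*sqrt(8341) ≈ 182.66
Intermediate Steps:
K(O, P) = -1/8 (K(O, P) = (1/8)/(-1) = (1/8)*(-1) = -1/8)
l(C, G) = (3 + G)*(8 + G) (l(C, G) = (8 + G)*(3 + G) = (3 + G)*(8 + G))
W(R, v) = 90 (W(R, v) = 1 + 89/(5 - 4) = 1 + 89/1 = 1 + 89*1 = 1 + 89 = 90)
sqrt(33274 + W(124, l(K(2, 6), 4))) = sqrt(33274 + 90) = sqrt(33364) = 2*sqrt(8341)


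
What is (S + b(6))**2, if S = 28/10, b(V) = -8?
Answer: 676/25 ≈ 27.040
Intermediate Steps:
S = 14/5 (S = 28*(1/10) = 14/5 ≈ 2.8000)
(S + b(6))**2 = (14/5 - 8)**2 = (-26/5)**2 = 676/25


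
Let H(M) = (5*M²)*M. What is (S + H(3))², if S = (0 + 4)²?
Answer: 22801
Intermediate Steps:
S = 16 (S = 4² = 16)
H(M) = 5*M³
(S + H(3))² = (16 + 5*3³)² = (16 + 5*27)² = (16 + 135)² = 151² = 22801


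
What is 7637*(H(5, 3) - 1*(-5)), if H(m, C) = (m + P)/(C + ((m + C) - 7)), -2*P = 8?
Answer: 160377/4 ≈ 40094.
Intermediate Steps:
P = -4 (P = -½*8 = -4)
H(m, C) = (-4 + m)/(-7 + m + 2*C) (H(m, C) = (m - 4)/(C + ((m + C) - 7)) = (-4 + m)/(C + ((C + m) - 7)) = (-4 + m)/(C + (-7 + C + m)) = (-4 + m)/(-7 + m + 2*C))
7637*(H(5, 3) - 1*(-5)) = 7637*((-4 + 5)/(-7 + 5 + 2*3) - 1*(-5)) = 7637*(1/(-7 + 5 + 6) + 5) = 7637*(1/4 + 5) = 7637*((¼)*1 + 5) = 7637*(¼ + 5) = 7637*(21/4) = 160377/4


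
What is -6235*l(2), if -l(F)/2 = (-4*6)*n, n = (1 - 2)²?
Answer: -299280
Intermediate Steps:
n = 1 (n = (-1)² = 1)
l(F) = 48 (l(F) = -2*(-4*6) = -(-48) = -2*(-24) = 48)
-6235*l(2) = -6235*48 = -299280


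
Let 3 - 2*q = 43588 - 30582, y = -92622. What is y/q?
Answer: 185244/13003 ≈ 14.246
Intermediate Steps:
q = -13003/2 (q = 3/2 - (43588 - 30582)/2 = 3/2 - 1/2*13006 = 3/2 - 6503 = -13003/2 ≈ -6501.5)
y/q = -92622/(-13003/2) = -92622*(-2/13003) = 185244/13003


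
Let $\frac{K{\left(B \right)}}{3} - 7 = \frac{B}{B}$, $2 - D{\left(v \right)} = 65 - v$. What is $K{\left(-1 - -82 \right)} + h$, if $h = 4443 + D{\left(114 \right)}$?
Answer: $4518$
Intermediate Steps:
$D{\left(v \right)} = -63 + v$ ($D{\left(v \right)} = 2 - \left(65 - v\right) = 2 + \left(-65 + v\right) = -63 + v$)
$K{\left(B \right)} = 24$ ($K{\left(B \right)} = 21 + 3 \frac{B}{B} = 21 + 3 \cdot 1 = 21 + 3 = 24$)
$h = 4494$ ($h = 4443 + \left(-63 + 114\right) = 4443 + 51 = 4494$)
$K{\left(-1 - -82 \right)} + h = 24 + 4494 = 4518$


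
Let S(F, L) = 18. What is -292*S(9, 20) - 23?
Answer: -5279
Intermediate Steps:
-292*S(9, 20) - 23 = -292*18 - 23 = -5256 - 23 = -5279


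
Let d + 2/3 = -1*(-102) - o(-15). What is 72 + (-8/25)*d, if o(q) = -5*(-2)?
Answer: 3208/75 ≈ 42.773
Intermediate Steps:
o(q) = 10
d = 274/3 (d = -2/3 + (-1*(-102) - 1*10) = -2/3 + (102 - 10) = -2/3 + 92 = 274/3 ≈ 91.333)
72 + (-8/25)*d = 72 - 8/25*(274/3) = 72 - 8*1/25*(274/3) = 72 - 8/25*274/3 = 72 - 2192/75 = 3208/75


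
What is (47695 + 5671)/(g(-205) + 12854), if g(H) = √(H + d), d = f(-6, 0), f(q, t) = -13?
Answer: 342983282/82612767 - 26683*I*√218/82612767 ≈ 4.1517 - 0.0047689*I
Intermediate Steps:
d = -13
g(H) = √(-13 + H) (g(H) = √(H - 13) = √(-13 + H))
(47695 + 5671)/(g(-205) + 12854) = (47695 + 5671)/(√(-13 - 205) + 12854) = 53366/(√(-218) + 12854) = 53366/(I*√218 + 12854) = 53366/(12854 + I*√218)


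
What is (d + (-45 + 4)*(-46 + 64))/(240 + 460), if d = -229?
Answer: -967/700 ≈ -1.3814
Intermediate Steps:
(d + (-45 + 4)*(-46 + 64))/(240 + 460) = (-229 + (-45 + 4)*(-46 + 64))/(240 + 460) = (-229 - 41*18)/700 = (-229 - 738)*(1/700) = -967*1/700 = -967/700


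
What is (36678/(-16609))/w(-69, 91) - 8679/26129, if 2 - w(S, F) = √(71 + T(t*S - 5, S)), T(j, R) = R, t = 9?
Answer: -64853469/25528033 - 18339*√2/16609 ≈ -4.1020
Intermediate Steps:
w(S, F) = 2 - √(71 + S)
(36678/(-16609))/w(-69, 91) - 8679/26129 = (36678/(-16609))/(2 - √(71 - 69)) - 8679/26129 = (36678*(-1/16609))/(2 - √2) - 8679*1/26129 = -36678/(16609*(2 - √2)) - 8679/26129 = -8679/26129 - 36678/(16609*(2 - √2))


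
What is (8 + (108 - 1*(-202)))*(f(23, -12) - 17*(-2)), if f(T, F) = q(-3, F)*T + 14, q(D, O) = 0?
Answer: 15264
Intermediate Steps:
f(T, F) = 14 (f(T, F) = 0*T + 14 = 0 + 14 = 14)
(8 + (108 - 1*(-202)))*(f(23, -12) - 17*(-2)) = (8 + (108 - 1*(-202)))*(14 - 17*(-2)) = (8 + (108 + 202))*(14 + 34) = (8 + 310)*48 = 318*48 = 15264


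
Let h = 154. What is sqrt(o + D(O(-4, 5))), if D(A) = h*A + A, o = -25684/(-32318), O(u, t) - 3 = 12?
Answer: sqrt(607295892203)/16159 ≈ 48.227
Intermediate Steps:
O(u, t) = 15 (O(u, t) = 3 + 12 = 15)
o = 12842/16159 (o = -25684*(-1/32318) = 12842/16159 ≈ 0.79473)
D(A) = 155*A (D(A) = 154*A + A = 155*A)
sqrt(o + D(O(-4, 5))) = sqrt(12842/16159 + 155*15) = sqrt(12842/16159 + 2325) = sqrt(37582517/16159) = sqrt(607295892203)/16159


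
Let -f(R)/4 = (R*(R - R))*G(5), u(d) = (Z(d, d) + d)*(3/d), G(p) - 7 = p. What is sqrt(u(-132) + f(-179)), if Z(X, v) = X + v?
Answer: 3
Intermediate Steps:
G(p) = 7 + p
u(d) = 9 (u(d) = ((d + d) + d)*(3/d) = (2*d + d)*(3/d) = (3*d)*(3/d) = 9)
f(R) = 0 (f(R) = -4*R*(R - R)*(7 + 5) = -4*R*0*12 = -0*12 = -4*0 = 0)
sqrt(u(-132) + f(-179)) = sqrt(9 + 0) = sqrt(9) = 3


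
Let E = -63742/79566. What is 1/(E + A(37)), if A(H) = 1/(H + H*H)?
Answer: -55934898/44770843 ≈ -1.2494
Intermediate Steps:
A(H) = 1/(H + H²)
E = -31871/39783 (E = -63742*1/79566 = -31871/39783 ≈ -0.80112)
1/(E + A(37)) = 1/(-31871/39783 + 1/(37*(1 + 37))) = 1/(-31871/39783 + (1/37)/38) = 1/(-31871/39783 + (1/37)*(1/38)) = 1/(-31871/39783 + 1/1406) = 1/(-44770843/55934898) = -55934898/44770843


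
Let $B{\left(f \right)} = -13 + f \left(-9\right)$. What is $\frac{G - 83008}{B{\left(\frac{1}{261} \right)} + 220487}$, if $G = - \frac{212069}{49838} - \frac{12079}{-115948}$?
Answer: $- \frac{6955582997045729}{18473499933933940} \approx -0.37652$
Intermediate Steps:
$G = - \frac{11993491605}{2889308212}$ ($G = \left(-212069\right) \frac{1}{49838} - - \frac{12079}{115948} = - \frac{212069}{49838} + \frac{12079}{115948} = - \frac{11993491605}{2889308212} \approx -4.151$)
$B{\left(f \right)} = -13 - 9 f$
$\frac{G - 83008}{B{\left(\frac{1}{261} \right)} + 220487} = \frac{- \frac{11993491605}{2889308212} - 83008}{\left(-13 - \frac{9}{261}\right) + 220487} = - \frac{239847689553301}{2889308212 \left(\left(-13 - \frac{1}{29}\right) + 220487\right)} = - \frac{239847689553301}{2889308212 \left(- \frac{378}{29} + 220487\right)} = - \frac{239847689553301}{2889308212 \cdot \frac{6393745}{29}} = \left(- \frac{239847689553301}{2889308212}\right) \frac{29}{6393745} = - \frac{6955582997045729}{18473499933933940}$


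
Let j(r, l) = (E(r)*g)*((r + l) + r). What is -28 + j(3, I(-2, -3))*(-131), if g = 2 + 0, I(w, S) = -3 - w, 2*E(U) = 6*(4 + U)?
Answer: -27538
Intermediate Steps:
E(U) = 12 + 3*U (E(U) = (6*(4 + U))/2 = (24 + 6*U)/2 = 12 + 3*U)
g = 2
j(r, l) = (24 + 6*r)*(l + 2*r) (j(r, l) = ((12 + 3*r)*2)*((r + l) + r) = (24 + 6*r)*((l + r) + r) = (24 + 6*r)*(l + 2*r))
-28 + j(3, I(-2, -3))*(-131) = -28 + (6*(4 + 3)*((-3 - 1*(-2)) + 2*3))*(-131) = -28 + (6*7*((-3 + 2) + 6))*(-131) = -28 + (6*7*(-1 + 6))*(-131) = -28 + (6*7*5)*(-131) = -28 + 210*(-131) = -28 - 27510 = -27538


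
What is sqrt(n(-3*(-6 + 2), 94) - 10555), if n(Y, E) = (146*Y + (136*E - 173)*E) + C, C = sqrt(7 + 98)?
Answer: sqrt(1176631 + sqrt(105)) ≈ 1084.7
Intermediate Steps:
C = sqrt(105) ≈ 10.247
n(Y, E) = sqrt(105) + 146*Y + E*(-173 + 136*E) (n(Y, E) = (146*Y + (136*E - 173)*E) + sqrt(105) = (146*Y + (-173 + 136*E)*E) + sqrt(105) = (146*Y + E*(-173 + 136*E)) + sqrt(105) = sqrt(105) + 146*Y + E*(-173 + 136*E))
sqrt(n(-3*(-6 + 2), 94) - 10555) = sqrt((sqrt(105) - 173*94 + 136*94**2 + 146*(-3*(-6 + 2))) - 10555) = sqrt((sqrt(105) - 16262 + 136*8836 + 146*(-3*(-4))) - 10555) = sqrt((sqrt(105) - 16262 + 1201696 + 146*12) - 10555) = sqrt((sqrt(105) - 16262 + 1201696 + 1752) - 10555) = sqrt((1187186 + sqrt(105)) - 10555) = sqrt(1176631 + sqrt(105))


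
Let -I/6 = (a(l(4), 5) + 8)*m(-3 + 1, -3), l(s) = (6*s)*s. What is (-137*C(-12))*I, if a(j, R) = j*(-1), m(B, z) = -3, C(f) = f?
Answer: -2604096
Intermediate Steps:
l(s) = 6*s²
a(j, R) = -j
I = -1584 (I = -6*(-6*4² + 8)*(-3) = -6*(-6*16 + 8)*(-3) = -6*(-1*96 + 8)*(-3) = -6*(-96 + 8)*(-3) = -(-528)*(-3) = -6*264 = -1584)
(-137*C(-12))*I = -137*(-12)*(-1584) = 1644*(-1584) = -2604096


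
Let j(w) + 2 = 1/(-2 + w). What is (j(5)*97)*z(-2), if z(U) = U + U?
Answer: 1940/3 ≈ 646.67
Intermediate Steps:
j(w) = -2 + 1/(-2 + w)
z(U) = 2*U
(j(5)*97)*z(-2) = (((5 - 2*5)/(-2 + 5))*97)*(2*(-2)) = (((5 - 10)/3)*97)*(-4) = (((⅓)*(-5))*97)*(-4) = -5/3*97*(-4) = -485/3*(-4) = 1940/3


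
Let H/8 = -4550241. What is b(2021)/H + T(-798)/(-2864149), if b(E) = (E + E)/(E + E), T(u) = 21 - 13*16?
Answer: 6804296387/104260545679272 ≈ 6.5262e-5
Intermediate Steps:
T(u) = -187 (T(u) = 21 - 208 = -187)
H = -36401928 (H = 8*(-4550241) = -36401928)
b(E) = 1 (b(E) = (2*E)/((2*E)) = (2*E)*(1/(2*E)) = 1)
b(2021)/H + T(-798)/(-2864149) = 1/(-36401928) - 187/(-2864149) = 1*(-1/36401928) - 187*(-1/2864149) = -1/36401928 + 187/2864149 = 6804296387/104260545679272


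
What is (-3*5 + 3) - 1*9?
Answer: -21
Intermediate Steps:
(-3*5 + 3) - 1*9 = (-15 + 3) - 9 = -12 - 9 = -21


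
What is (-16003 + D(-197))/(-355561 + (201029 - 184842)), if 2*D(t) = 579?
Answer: 31427/678748 ≈ 0.046301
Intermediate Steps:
D(t) = 579/2 (D(t) = (½)*579 = 579/2)
(-16003 + D(-197))/(-355561 + (201029 - 184842)) = (-16003 + 579/2)/(-355561 + (201029 - 184842)) = -31427/(2*(-355561 + 16187)) = -31427/2/(-339374) = -31427/2*(-1/339374) = 31427/678748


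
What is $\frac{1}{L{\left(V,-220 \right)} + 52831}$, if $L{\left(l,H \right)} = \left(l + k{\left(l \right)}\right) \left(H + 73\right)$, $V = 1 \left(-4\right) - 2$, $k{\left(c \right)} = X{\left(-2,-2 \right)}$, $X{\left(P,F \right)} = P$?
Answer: $\frac{1}{54007} \approx 1.8516 \cdot 10^{-5}$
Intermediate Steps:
$k{\left(c \right)} = -2$
$V = -6$ ($V = -4 - 2 = -6$)
$L{\left(l,H \right)} = \left(-2 + l\right) \left(73 + H\right)$ ($L{\left(l,H \right)} = \left(l - 2\right) \left(H + 73\right) = \left(-2 + l\right) \left(73 + H\right)$)
$\frac{1}{L{\left(V,-220 \right)} + 52831} = \frac{1}{\left(-146 - -440 + 73 \left(-6\right) - -1320\right) + 52831} = \frac{1}{\left(-146 + 440 - 438 + 1320\right) + 52831} = \frac{1}{1176 + 52831} = \frac{1}{54007}$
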